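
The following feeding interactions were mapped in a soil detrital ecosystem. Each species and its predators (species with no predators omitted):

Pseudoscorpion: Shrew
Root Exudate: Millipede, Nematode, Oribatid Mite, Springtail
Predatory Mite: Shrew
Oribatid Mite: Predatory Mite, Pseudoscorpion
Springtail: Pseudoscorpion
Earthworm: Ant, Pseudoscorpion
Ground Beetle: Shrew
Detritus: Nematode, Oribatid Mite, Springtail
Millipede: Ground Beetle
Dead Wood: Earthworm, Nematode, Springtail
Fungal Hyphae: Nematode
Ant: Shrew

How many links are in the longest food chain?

3 links

One longest chain: Detritus → Oribatid Mite → Predatory Mite → Shrew.
It has 4 species and 3 links.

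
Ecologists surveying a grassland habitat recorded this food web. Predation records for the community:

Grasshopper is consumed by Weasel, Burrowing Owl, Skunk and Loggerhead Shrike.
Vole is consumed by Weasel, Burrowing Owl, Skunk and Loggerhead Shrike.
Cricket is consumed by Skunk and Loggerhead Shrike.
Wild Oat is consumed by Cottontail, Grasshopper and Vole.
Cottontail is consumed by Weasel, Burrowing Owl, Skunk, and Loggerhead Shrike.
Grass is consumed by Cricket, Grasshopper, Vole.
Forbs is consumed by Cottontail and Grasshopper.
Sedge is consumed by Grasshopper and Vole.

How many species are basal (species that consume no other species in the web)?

4

Basal species (no prey listed): Wild Oat, Sedge, Grass, Forbs.
Count: 4.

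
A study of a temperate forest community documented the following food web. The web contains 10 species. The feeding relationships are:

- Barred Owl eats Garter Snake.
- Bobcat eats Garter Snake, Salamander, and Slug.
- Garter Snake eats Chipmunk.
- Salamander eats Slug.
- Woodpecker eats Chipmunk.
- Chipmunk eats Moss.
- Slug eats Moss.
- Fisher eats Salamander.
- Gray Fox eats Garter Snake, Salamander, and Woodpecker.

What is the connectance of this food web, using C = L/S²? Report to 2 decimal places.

The web has S = 10 species and L = 13 feeding links.
C = L / S² = 13 / 100 = 0.1300 ≈ 0.13.

C = 0.13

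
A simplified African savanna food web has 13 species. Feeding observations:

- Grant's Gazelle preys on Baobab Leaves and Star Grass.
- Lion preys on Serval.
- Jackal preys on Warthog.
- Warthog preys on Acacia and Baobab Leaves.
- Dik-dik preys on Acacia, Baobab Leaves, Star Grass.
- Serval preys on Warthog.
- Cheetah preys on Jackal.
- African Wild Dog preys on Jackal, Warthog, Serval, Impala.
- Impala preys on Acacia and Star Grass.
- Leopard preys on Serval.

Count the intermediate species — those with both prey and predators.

4

Intermediate species (has both prey and predators): Impala, Warthog, Jackal, Serval.
Count: 4.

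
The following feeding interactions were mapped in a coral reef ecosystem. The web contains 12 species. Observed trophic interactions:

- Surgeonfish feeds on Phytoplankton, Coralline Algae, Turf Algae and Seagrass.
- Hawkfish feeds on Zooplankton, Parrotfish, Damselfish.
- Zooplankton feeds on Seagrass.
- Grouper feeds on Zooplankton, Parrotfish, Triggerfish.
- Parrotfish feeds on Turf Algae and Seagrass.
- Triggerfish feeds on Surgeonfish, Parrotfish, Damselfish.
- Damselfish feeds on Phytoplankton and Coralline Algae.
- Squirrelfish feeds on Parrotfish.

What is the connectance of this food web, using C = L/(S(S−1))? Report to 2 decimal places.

The web has S = 12 species and L = 19 feeding links.
C = L / (S(S−1)) = 19 / 132 = 0.1439 ≈ 0.14.

C = 0.14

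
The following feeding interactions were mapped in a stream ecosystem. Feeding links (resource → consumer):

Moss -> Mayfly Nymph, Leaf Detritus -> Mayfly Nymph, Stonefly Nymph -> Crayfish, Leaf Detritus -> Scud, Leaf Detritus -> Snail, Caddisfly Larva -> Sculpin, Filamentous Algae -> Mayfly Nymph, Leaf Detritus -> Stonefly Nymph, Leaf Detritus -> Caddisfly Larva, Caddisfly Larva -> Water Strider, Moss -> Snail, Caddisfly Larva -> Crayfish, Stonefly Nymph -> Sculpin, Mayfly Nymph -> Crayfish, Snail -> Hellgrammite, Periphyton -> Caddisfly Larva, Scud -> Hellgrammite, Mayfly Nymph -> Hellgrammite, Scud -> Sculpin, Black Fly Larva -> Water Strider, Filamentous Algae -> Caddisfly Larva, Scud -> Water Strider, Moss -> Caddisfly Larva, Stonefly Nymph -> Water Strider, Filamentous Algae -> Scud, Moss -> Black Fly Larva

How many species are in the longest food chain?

One longest chain: Leaf Detritus → Stonefly Nymph → Crayfish.
It has 3 species and 2 links.

3 species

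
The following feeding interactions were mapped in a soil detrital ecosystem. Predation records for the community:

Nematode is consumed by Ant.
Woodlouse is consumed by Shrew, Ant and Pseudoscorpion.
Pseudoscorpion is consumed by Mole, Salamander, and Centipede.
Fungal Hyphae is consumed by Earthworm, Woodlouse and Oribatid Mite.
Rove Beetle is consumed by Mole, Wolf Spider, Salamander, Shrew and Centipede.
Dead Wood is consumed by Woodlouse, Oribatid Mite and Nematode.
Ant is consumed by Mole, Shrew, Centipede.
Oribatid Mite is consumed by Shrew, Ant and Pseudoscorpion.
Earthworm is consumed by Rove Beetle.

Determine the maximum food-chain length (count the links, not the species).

3 links

One longest chain: Fungal Hyphae → Earthworm → Rove Beetle → Wolf Spider.
It has 4 species and 3 links.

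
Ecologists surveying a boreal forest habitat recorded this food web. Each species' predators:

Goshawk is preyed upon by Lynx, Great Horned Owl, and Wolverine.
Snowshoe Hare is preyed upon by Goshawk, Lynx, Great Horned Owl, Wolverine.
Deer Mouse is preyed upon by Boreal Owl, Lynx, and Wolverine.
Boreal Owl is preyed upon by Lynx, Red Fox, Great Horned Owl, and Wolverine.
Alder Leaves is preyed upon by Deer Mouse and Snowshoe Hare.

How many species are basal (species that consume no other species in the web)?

1

Basal species (no prey listed): Alder Leaves.
Count: 1.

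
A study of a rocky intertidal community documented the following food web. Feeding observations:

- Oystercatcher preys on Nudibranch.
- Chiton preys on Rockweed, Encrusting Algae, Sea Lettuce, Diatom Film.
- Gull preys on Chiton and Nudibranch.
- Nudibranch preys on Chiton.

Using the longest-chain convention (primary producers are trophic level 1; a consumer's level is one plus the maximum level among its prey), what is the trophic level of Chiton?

Rockweed is a producer → level 1.
Chiton eats Rockweed (level 1); other prey at levels: Sea Lettuce 1, Encrusting Algae 1, Diatom Film 1 → level 2.

Trophic level 2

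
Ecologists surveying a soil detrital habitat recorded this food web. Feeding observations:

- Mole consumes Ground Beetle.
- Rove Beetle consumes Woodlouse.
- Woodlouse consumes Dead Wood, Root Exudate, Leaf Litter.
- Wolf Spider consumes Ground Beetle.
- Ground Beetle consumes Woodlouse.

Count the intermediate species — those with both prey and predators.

Intermediate species (has both prey and predators): Woodlouse, Ground Beetle.
Count: 2.

2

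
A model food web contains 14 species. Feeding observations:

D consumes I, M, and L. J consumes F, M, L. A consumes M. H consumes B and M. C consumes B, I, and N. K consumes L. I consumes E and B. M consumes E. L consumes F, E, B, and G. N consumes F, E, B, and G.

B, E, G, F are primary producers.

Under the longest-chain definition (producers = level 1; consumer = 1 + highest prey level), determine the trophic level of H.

E is a producer → level 1.
M eats E → level 2.
H eats M (level 2); other prey at levels: B 1 → level 3.

Trophic level 3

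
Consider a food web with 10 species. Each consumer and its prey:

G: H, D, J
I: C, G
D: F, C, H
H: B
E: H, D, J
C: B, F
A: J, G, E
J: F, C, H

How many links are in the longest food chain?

One longest chain: B → C → D → G → A.
It has 5 species and 4 links.

4 links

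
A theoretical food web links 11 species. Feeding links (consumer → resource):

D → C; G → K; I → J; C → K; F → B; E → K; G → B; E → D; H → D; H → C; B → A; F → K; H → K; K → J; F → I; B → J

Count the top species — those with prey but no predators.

4

Top species (has prey, but nothing eats it): F, G, E, H.
Count: 4.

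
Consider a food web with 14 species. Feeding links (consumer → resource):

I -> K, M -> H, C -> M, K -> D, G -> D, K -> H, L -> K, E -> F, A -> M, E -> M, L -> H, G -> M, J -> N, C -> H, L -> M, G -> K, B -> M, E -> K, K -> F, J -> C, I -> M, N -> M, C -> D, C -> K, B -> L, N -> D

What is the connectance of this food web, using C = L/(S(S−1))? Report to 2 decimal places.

The web has S = 14 species and L = 26 feeding links.
C = L / (S(S−1)) = 26 / 182 = 0.1429 ≈ 0.14.

C = 0.14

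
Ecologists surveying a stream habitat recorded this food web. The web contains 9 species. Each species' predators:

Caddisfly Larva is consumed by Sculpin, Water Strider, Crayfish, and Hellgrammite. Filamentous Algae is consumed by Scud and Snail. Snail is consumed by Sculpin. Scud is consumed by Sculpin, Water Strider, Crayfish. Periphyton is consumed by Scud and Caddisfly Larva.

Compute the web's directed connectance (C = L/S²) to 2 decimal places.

C = 0.15

The web has S = 9 species and L = 12 feeding links.
C = L / S² = 12 / 81 = 0.1481 ≈ 0.15.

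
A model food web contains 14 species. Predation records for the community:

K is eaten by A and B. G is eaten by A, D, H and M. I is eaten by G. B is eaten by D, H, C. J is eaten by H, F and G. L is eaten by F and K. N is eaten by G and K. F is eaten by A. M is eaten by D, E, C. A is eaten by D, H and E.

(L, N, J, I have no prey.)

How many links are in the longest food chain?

One longest chain: N → G → M → D.
It has 4 species and 3 links.

3 links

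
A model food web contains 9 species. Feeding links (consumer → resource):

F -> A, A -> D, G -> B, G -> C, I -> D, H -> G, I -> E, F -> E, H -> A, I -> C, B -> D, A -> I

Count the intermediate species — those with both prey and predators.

4

Intermediate species (has both prey and predators): B, I, G, A.
Count: 4.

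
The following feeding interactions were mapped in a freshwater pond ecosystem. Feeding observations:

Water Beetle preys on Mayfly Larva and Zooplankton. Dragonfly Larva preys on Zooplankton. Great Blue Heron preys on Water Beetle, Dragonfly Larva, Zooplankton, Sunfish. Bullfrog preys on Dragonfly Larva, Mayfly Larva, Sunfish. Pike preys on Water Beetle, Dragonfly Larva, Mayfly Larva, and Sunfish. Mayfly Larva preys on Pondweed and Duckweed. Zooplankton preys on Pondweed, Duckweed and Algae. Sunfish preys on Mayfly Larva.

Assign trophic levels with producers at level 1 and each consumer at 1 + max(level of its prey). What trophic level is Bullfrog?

Trophic level 4

Duckweed is a producer → level 1.
Mayfly Larva eats Duckweed (level 1); other prey at levels: Pondweed 1 → level 2.
Sunfish eats Mayfly Larva → level 3.
Bullfrog eats Sunfish (level 3); other prey at levels: Mayfly Larva 2, Dragonfly Larva 3 → level 4.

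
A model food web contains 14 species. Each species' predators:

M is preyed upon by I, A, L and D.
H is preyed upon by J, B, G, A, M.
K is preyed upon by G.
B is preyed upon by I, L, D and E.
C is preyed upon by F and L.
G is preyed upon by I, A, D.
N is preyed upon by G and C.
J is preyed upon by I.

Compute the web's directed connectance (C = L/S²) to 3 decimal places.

C = 0.112

The web has S = 14 species and L = 22 feeding links.
C = L / S² = 22 / 196 = 0.1122 ≈ 0.112.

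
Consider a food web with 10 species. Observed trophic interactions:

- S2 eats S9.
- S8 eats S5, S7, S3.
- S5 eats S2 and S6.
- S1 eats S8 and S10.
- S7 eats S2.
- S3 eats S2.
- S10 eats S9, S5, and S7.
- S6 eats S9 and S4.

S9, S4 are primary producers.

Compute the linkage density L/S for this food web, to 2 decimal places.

There are L = 15 links among S = 10 species.
L/S = 15/10 = 1.5000 ≈ 1.50.

L/S = 1.50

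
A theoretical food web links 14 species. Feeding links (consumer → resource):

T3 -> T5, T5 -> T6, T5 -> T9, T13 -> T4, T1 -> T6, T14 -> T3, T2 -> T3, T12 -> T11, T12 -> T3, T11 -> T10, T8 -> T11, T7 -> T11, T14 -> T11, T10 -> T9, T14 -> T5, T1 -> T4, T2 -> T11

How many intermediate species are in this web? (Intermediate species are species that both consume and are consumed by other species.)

4

Intermediate species (has both prey and predators): T10, T5, T3, T11.
Count: 4.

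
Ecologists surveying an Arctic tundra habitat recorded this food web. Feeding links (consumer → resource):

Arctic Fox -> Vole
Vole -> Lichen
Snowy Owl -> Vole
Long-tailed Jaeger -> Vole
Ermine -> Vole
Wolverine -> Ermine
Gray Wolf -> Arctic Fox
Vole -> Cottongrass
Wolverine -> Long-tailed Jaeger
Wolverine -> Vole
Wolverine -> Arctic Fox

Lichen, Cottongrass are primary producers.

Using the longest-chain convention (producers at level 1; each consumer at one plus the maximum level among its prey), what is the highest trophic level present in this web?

Producers (level 1): Lichen, Cottongrass.
Lichen → Vole → Arctic Fox → Gray Wolf gives Gray Wolf level 4.
No species has a prey at level 4, so no species reaches level 5.

4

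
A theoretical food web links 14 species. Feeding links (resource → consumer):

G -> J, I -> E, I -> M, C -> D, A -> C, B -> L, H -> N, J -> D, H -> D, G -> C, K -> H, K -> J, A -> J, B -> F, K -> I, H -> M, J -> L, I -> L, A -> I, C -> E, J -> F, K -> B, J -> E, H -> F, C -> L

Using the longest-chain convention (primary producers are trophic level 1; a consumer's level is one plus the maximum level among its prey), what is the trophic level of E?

Trophic level 3

A is a producer → level 1.
C eats A (level 1); other prey at levels: G 1 → level 2.
E eats C (level 2); other prey at levels: I 2, J 2 → level 3.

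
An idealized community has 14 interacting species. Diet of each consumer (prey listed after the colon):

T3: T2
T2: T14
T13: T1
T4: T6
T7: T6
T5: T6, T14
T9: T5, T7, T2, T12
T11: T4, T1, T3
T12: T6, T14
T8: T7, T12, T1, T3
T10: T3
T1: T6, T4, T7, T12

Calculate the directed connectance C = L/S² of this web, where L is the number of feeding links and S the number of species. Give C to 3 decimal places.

The web has S = 14 species and L = 25 feeding links.
C = L / S² = 25 / 196 = 0.1276 ≈ 0.128.

C = 0.128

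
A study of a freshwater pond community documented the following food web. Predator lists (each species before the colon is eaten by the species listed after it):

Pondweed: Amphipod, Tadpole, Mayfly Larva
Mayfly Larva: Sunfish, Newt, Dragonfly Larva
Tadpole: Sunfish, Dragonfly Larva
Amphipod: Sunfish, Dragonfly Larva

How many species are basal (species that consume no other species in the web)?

1

Basal species (no prey listed): Pondweed.
Count: 1.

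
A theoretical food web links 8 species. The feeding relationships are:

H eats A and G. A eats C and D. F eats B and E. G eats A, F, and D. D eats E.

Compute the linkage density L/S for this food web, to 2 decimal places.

L/S = 1.25

There are L = 10 links among S = 8 species.
L/S = 10/8 = 1.2500 ≈ 1.25.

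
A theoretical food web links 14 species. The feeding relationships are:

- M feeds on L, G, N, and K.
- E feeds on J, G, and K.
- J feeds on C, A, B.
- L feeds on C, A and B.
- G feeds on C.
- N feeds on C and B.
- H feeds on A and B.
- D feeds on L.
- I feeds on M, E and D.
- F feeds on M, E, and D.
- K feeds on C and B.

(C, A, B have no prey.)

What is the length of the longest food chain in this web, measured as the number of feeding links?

One longest chain: C → L → D → F.
It has 4 species and 3 links.

3 links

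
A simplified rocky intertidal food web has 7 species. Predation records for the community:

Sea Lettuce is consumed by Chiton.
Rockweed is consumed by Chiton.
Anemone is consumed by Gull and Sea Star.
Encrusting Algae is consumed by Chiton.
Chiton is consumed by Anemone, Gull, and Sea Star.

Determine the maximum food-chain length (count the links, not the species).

3 links

One longest chain: Rockweed → Chiton → Anemone → Sea Star.
It has 4 species and 3 links.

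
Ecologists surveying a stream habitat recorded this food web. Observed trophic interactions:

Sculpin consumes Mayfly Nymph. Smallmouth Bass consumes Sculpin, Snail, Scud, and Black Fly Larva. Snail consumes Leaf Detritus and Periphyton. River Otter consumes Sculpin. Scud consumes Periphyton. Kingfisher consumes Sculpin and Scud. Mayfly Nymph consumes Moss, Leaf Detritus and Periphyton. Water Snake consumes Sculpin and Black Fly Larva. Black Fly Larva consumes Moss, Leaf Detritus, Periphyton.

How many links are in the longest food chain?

3 links

One longest chain: Periphyton → Mayfly Nymph → Sculpin → River Otter.
It has 4 species and 3 links.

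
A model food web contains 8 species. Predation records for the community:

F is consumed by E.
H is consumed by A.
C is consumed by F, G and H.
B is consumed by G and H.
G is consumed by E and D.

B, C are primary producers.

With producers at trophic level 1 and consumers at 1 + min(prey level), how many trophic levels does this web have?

3

Producers (level 1): B, C.
Following each consumer down to its lowest-level prey: B → G → E (levels 1 through 3).
All prey of E (G 2, F 2) are at level 2 or above, so E is at level 1 + 2 = 3.
Every consumer has at least one prey at level 2 or below, so none exceeds level 3.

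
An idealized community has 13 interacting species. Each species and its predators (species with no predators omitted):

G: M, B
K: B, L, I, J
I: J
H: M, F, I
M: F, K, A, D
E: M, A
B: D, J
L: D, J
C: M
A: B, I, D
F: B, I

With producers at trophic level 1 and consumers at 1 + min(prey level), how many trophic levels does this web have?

4

Producers (level 1): H, E, G, C.
Following each consumer down to its lowest-level prey: H → M → K → L (levels 1 through 4).
All prey of L (K 3) are at level 3 or above, so L is at level 1 + 3 = 4.
Every consumer has at least one prey at level 3 or below, so none exceeds level 4.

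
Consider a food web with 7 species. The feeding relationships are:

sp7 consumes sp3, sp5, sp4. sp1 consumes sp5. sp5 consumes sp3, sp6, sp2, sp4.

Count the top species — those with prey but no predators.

2

Top species (has prey, but nothing eats it): sp1, sp7.
Count: 2.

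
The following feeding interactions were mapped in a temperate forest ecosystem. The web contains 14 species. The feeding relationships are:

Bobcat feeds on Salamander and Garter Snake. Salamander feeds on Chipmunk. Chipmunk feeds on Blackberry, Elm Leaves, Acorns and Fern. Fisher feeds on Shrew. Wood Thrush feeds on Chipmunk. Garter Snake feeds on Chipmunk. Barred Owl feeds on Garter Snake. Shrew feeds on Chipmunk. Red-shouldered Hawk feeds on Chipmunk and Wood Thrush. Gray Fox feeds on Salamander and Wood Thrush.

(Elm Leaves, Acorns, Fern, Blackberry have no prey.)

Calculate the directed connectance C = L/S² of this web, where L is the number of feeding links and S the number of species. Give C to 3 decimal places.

The web has S = 14 species and L = 16 feeding links.
C = L / S² = 16 / 196 = 0.0816 ≈ 0.082.

C = 0.082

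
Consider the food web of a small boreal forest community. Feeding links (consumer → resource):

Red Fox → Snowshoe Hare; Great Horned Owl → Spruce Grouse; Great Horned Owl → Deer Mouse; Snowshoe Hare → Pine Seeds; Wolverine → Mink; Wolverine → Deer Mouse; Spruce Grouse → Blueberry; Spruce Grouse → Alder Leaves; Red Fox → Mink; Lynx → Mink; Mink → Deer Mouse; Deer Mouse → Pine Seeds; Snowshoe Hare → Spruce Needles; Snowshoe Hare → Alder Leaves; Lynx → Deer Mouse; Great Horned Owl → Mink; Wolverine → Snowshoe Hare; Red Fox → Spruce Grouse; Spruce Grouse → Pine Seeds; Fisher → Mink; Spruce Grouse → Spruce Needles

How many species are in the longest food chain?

4 species

One longest chain: Pine Seeds → Deer Mouse → Mink → Wolverine.
It has 4 species and 3 links.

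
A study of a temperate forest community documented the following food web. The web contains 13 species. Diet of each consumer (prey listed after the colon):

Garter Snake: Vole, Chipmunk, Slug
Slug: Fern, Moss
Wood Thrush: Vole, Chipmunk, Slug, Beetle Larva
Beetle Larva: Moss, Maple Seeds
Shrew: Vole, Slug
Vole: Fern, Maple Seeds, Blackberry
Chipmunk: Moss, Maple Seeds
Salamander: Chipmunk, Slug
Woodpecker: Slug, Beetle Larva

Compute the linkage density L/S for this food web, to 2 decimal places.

L/S = 1.69

There are L = 22 links among S = 13 species.
L/S = 22/13 = 1.6923 ≈ 1.69.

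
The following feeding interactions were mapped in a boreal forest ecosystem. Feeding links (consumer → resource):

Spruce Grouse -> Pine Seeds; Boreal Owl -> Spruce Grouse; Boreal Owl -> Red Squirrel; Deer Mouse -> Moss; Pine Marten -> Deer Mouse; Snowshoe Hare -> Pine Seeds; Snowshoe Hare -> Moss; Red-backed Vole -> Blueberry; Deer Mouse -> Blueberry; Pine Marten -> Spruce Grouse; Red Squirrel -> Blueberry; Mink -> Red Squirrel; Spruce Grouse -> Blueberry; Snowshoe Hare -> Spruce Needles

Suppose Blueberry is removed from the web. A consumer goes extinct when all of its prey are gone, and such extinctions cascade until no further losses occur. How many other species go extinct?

Remove Blueberry.
Round 1: Red Squirrel (all prey gone), Red-backed Vole (all prey gone) → extinct.
Round 2: Mink (all prey gone) → extinct.
No further losses. Total secondary extinctions: 3.

3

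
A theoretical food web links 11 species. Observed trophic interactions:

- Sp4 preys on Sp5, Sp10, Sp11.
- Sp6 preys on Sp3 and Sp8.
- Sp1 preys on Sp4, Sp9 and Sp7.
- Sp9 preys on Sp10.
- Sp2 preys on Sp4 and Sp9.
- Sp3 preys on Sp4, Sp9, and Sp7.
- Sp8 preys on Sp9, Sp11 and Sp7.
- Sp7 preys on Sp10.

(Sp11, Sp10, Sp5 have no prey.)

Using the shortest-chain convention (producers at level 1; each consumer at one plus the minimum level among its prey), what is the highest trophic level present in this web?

3

Producers (level 1): Sp11, Sp10, Sp5.
Following each consumer down to its lowest-level prey: Sp11 → Sp4 → Sp3 (levels 1 through 3).
All prey of Sp3 (Sp4 2, Sp9 2, Sp7 2) are at level 2 or above, so Sp3 is at level 1 + 2 = 3.
Every consumer has at least one prey at level 2 or below, so none exceeds level 3.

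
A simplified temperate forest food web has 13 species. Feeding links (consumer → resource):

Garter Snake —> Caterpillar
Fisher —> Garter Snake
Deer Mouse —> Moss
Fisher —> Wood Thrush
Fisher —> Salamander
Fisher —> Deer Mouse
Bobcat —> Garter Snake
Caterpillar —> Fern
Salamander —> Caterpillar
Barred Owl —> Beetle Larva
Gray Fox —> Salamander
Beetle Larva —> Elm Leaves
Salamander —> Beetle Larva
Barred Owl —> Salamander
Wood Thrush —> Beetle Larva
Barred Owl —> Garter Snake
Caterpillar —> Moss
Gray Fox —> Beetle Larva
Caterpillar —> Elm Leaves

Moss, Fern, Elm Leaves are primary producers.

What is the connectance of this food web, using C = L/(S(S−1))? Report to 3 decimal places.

The web has S = 13 species and L = 19 feeding links.
C = L / (S(S−1)) = 19 / 156 = 0.1218 ≈ 0.122.

C = 0.122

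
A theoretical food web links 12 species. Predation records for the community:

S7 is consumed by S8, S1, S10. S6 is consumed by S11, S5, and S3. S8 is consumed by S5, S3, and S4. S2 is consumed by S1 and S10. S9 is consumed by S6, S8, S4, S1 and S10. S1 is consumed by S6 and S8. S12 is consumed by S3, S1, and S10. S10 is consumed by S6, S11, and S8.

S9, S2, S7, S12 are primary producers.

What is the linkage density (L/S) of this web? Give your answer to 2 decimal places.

There are L = 24 links among S = 12 species.
L/S = 24/12 = 2.0000 ≈ 2.00.

L/S = 2.00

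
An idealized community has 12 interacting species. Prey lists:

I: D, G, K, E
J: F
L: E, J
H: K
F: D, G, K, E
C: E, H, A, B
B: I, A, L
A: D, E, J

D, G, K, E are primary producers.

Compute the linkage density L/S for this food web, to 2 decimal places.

L/S = 1.83

There are L = 22 links among S = 12 species.
L/S = 22/12 = 1.8333 ≈ 1.83.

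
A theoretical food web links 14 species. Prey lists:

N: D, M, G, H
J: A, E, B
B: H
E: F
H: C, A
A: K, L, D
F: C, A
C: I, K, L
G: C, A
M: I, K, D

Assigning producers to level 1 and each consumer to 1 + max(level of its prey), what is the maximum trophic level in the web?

Producers (level 1): I, K, L, D.
I → C → F → E → J gives J level 5.
No species has a prey at level 5, so no species reaches level 6.

5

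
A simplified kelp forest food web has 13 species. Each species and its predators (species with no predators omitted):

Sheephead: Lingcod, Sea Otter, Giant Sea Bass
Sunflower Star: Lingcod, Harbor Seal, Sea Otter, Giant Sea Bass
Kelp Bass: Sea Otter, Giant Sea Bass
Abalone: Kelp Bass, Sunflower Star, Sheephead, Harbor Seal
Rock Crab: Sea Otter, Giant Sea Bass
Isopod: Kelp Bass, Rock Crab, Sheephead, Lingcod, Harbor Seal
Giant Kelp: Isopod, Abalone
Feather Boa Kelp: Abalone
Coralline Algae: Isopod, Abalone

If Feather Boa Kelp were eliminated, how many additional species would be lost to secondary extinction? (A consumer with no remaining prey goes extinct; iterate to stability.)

Remove Feather Boa Kelp.
Every predator of it retains at least one other prey: Abalone still has Coralline Algae, Giant Kelp.
No consumer loses all prey, so no secondary extinctions occur.

0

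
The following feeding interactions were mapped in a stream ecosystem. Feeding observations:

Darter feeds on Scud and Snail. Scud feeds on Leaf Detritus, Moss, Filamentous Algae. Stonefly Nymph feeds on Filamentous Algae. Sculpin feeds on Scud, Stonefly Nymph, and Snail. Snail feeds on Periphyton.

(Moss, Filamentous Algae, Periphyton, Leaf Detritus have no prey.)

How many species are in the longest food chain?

One longest chain: Periphyton → Snail → Darter.
It has 3 species and 2 links.

3 species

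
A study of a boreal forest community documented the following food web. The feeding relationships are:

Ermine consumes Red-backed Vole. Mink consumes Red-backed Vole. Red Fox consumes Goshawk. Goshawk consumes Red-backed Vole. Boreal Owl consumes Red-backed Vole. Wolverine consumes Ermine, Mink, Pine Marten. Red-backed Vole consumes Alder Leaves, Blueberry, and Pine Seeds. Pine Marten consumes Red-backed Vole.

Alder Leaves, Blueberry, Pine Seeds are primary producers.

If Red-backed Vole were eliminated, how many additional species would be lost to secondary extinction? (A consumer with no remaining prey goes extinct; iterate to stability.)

7

Remove Red-backed Vole.
Round 1: Goshawk (all prey gone), Boreal Owl (all prey gone), Mink (all prey gone), Ermine (all prey gone), Pine Marten (all prey gone) → extinct.
Round 2: Red Fox (all prey gone), Wolverine (all prey gone) → extinct.
No further losses. Total secondary extinctions: 7.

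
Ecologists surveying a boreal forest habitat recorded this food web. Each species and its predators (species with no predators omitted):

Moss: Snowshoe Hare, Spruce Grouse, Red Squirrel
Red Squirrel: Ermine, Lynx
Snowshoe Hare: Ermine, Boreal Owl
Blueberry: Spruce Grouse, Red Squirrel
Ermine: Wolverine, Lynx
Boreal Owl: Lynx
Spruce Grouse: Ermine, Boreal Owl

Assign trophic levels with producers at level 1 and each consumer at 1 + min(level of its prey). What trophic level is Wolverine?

Trophic level 4

Moss is a producer → level 1.
Snowshoe Hare eats Moss → level 2.
Ermine eats Snowshoe Hare → level 3.
Wolverine eats Ermine → level 4.
No prey of Wolverine is below level 3, so 4 is the minimum.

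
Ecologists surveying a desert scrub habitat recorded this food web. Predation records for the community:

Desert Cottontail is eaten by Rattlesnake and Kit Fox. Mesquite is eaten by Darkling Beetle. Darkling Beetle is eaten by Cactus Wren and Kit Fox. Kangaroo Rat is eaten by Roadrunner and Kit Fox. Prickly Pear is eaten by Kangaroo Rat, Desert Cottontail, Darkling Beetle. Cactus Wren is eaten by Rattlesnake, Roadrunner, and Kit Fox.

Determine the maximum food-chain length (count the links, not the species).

One longest chain: Mesquite → Darkling Beetle → Cactus Wren → Kit Fox.
It has 4 species and 3 links.

3 links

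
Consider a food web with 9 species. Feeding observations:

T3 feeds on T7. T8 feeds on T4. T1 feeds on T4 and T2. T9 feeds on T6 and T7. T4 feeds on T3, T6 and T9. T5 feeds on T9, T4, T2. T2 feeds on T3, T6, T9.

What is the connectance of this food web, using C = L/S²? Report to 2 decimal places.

The web has S = 9 species and L = 15 feeding links.
C = L / S² = 15 / 81 = 0.1852 ≈ 0.19.

C = 0.19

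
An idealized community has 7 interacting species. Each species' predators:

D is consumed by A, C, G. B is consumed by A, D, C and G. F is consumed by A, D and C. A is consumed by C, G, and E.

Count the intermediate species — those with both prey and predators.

Intermediate species (has both prey and predators): D, A.
Count: 2.

2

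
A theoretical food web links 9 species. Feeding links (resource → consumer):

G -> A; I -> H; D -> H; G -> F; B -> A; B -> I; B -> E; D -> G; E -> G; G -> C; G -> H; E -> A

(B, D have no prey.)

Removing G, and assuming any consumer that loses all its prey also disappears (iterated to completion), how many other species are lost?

Remove G.
Round 1: C (all prey gone), F (all prey gone) → extinct.
No further losses. Total secondary extinctions: 2.

2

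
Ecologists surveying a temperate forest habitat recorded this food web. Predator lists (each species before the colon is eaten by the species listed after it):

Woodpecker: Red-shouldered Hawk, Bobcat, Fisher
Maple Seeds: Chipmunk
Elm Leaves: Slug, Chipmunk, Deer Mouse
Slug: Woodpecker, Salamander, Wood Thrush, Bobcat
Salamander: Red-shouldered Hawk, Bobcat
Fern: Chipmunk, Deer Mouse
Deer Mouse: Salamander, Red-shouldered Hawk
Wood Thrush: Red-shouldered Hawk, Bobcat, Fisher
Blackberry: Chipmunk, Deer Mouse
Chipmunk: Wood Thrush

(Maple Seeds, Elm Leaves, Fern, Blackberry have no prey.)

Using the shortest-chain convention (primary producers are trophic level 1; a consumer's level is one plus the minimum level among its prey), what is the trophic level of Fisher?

Elm Leaves is a producer → level 1.
Slug eats Elm Leaves → level 2.
Wood Thrush eats Slug → level 3.
Fisher eats Wood Thrush → level 4.
No prey of Fisher is below level 3, so 4 is the minimum.

Trophic level 4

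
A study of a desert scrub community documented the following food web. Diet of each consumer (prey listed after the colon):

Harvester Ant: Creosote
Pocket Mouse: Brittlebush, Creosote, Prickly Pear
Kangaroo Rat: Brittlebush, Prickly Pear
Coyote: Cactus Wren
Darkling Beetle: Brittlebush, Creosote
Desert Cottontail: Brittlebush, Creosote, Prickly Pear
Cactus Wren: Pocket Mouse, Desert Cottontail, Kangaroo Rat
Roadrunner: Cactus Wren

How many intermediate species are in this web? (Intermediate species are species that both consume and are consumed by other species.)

4

Intermediate species (has both prey and predators): Pocket Mouse, Desert Cottontail, Kangaroo Rat, Cactus Wren.
Count: 4.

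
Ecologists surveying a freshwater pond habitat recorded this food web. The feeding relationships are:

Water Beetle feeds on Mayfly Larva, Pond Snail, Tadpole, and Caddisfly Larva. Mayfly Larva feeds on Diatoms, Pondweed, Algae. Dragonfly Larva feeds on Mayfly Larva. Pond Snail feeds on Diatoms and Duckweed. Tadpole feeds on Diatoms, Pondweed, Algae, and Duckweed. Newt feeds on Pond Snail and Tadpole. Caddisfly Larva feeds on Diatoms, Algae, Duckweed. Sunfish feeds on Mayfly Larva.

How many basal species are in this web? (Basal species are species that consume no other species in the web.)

Basal species (no prey listed): Diatoms, Duckweed, Algae, Pondweed.
Count: 4.

4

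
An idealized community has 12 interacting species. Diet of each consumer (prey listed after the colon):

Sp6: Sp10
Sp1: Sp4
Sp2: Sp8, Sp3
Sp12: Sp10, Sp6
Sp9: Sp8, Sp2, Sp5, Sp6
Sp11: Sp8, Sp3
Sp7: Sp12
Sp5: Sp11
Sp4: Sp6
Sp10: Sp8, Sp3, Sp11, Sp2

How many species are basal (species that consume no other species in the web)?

2

Basal species (no prey listed): Sp8, Sp3.
Count: 2.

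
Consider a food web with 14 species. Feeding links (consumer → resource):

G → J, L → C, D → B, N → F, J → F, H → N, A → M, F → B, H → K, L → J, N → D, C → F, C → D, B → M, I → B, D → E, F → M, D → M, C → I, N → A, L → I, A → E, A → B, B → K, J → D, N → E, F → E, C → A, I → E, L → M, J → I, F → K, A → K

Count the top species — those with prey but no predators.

3

Top species (has prey, but nothing eats it): H, L, G.
Count: 3.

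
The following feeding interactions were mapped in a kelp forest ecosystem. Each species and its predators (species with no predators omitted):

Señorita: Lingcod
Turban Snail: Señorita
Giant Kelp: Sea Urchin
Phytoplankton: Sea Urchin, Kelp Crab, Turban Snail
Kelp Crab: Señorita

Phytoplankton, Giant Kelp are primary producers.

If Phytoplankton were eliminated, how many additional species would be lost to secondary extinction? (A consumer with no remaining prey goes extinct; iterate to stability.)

Remove Phytoplankton.
Round 1: Kelp Crab (all prey gone), Turban Snail (all prey gone) → extinct.
Round 2: Señorita (all prey gone) → extinct.
Round 3: Lingcod (all prey gone) → extinct.
No further losses. Total secondary extinctions: 4.

4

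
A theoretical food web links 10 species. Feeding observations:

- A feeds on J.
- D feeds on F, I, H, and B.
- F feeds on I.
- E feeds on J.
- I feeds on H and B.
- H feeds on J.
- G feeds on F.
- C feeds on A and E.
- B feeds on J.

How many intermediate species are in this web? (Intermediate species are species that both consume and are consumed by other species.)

6

Intermediate species (has both prey and predators): E, H, B, A, I, F.
Count: 6.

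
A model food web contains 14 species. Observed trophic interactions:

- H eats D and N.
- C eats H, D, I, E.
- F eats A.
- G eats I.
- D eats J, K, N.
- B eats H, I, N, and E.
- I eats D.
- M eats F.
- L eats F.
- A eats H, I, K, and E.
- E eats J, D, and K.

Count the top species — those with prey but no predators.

Top species (has prey, but nothing eats it): B, G, C, L, M.
Count: 5.

5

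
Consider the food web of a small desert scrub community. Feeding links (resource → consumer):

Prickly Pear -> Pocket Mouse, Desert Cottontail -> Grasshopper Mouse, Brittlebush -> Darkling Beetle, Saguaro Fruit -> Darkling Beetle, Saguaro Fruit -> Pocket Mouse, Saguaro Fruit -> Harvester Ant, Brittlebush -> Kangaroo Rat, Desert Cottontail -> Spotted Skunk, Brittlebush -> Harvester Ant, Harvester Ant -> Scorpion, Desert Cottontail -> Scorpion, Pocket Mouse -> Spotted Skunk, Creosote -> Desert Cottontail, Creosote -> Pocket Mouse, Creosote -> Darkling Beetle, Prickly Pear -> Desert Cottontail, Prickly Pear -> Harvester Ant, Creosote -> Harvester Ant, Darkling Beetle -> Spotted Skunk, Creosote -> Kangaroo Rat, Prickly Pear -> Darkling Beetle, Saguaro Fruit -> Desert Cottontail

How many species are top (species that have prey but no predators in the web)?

Top species (has prey, but nothing eats it): Kangaroo Rat, Spotted Skunk, Scorpion, Grasshopper Mouse.
Count: 4.

4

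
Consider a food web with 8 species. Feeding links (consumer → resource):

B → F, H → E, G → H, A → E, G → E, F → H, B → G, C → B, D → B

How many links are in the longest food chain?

One longest chain: E → H → F → B → D.
It has 5 species and 4 links.

4 links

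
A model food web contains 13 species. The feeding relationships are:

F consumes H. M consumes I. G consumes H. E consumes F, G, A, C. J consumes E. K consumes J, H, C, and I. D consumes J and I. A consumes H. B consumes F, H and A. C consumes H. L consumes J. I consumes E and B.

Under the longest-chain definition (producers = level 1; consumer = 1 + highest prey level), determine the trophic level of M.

H is a producer → level 1.
F eats H → level 2.
E eats F (level 2); other prey at levels: A 2, C 2, G 2 → level 3.
I eats E (level 3); other prey at levels: B 3 → level 4.
M eats I → level 5.

Trophic level 5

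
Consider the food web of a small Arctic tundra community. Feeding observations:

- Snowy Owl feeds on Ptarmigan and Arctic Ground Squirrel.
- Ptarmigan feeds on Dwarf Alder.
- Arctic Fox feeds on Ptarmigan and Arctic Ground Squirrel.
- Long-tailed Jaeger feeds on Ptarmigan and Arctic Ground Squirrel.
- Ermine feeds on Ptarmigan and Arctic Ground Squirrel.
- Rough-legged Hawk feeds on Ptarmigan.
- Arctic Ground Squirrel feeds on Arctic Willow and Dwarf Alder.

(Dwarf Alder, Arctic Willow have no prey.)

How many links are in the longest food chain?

2 links

One longest chain: Dwarf Alder → Arctic Ground Squirrel → Long-tailed Jaeger.
It has 3 species and 2 links.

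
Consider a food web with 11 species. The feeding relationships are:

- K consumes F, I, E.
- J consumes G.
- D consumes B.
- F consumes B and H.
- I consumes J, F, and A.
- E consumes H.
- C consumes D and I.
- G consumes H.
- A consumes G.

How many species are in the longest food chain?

5 species

One longest chain: H → G → J → I → K.
It has 5 species and 4 links.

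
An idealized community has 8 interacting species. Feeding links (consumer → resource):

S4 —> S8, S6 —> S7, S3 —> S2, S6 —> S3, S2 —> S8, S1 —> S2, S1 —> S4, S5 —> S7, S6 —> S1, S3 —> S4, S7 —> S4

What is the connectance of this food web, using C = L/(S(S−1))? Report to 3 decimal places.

The web has S = 8 species and L = 11 feeding links.
C = L / (S(S−1)) = 11 / 56 = 0.1964 ≈ 0.196.

C = 0.196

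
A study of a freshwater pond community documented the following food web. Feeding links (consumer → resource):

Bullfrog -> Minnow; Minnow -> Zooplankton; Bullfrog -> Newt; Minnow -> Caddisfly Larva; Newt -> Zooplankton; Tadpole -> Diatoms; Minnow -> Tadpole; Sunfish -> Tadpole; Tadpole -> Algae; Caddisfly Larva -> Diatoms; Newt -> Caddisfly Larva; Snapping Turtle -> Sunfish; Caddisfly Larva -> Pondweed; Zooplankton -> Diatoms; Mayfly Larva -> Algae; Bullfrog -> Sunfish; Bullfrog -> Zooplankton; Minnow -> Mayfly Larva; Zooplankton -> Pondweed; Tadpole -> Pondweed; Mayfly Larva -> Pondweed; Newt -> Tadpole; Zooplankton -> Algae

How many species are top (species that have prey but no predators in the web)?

2

Top species (has prey, but nothing eats it): Snapping Turtle, Bullfrog.
Count: 2.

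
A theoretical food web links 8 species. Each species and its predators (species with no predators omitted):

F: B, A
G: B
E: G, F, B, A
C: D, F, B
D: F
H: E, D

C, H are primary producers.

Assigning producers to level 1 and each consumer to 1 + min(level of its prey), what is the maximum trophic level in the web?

3

Producers (level 1): C, H.
Following each consumer down to its lowest-level prey: H → E → A (levels 1 through 3).
All prey of A (E 2, F 2) are at level 2 or above, so A is at level 1 + 2 = 3.
Every consumer has at least one prey at level 2 or below, so none exceeds level 3.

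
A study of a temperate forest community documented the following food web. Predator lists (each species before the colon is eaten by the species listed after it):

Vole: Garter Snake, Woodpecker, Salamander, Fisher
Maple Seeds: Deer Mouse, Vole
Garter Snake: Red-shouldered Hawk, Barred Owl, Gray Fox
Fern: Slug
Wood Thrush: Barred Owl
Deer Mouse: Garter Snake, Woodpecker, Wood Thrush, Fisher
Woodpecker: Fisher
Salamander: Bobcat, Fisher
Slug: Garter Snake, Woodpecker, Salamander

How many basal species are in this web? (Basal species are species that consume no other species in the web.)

Basal species (no prey listed): Fern, Maple Seeds.
Count: 2.

2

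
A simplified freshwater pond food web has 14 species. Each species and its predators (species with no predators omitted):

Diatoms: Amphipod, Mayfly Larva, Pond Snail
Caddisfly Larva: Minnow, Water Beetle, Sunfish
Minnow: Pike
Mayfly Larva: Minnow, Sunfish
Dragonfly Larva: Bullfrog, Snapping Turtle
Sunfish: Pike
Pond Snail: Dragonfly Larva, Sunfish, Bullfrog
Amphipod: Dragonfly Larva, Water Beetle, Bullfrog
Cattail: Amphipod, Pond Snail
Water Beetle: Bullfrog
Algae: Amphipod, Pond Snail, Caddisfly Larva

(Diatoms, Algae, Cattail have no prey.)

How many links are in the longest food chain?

3 links

One longest chain: Diatoms → Amphipod → Water Beetle → Bullfrog.
It has 4 species and 3 links.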